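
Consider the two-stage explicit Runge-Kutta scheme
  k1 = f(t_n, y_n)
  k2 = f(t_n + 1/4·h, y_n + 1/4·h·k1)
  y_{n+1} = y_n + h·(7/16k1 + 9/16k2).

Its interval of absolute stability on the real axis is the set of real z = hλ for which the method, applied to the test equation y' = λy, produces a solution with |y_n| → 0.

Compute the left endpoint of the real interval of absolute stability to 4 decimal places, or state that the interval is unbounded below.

On y'=λy, z=hλ:
  k1=λy_n ⇒ h·k1=z·y_n;  k2=λ(1+1/4z)y_n ⇒ h·k2=z(1+1/4z)y_n
  y_{n+1}/y_n = 1 + 7/16z + 9/16z(1+1/4z) = 1 + z + 9/64z²
  ⇒ R(z) = 1 + z + 9/64z².

Solve |R(x)|<1 on ℝ⁻.
x=-1.46: |R|=0.1602
R=1: x+9/64x²=0 ⇒ x=−64/9=-7.1111; min R=1−1/(4·9/64)=-0.7778>−1
Confirm numerically:
  x=-6.769: |R|=0.67435 <1
  x=-6.697: |R|=0.61000 <1
  x=-6.225: |R|=0.22431 <1
  x=-4.887: |R|=0.52849 <1
  x=-7.380: |R|=1.27906 >1
  x=-7.330: |R|=1.22563 >1
Interval (-7.1111, 0).

z* = -7.1111.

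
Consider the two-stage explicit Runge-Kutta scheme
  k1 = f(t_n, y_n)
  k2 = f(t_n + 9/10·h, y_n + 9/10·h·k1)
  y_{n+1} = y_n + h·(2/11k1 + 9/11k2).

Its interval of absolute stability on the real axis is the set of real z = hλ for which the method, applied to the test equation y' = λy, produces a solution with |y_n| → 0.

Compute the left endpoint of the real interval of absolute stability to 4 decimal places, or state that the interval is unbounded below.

On y'=λy, z=hλ:
  k1=λy_n ⇒ h·k1=z·y_n;  k2=λ(1+9/10z)y_n ⇒ h·k2=z(1+9/10z)y_n
  y_{n+1}/y_n = 1 + 2/11z + 9/11z(1+9/10z) = 1 + z + 81/110z²
  ⇒ R(z) = 1 + z + 81/110z².

Find x<0 with |R(x)|<1.
x=-0.88: |R|=0.6902
R=1: x+81/110x²=0 ⇒ x=−110/81=-1.3580; min R=1−1/(4·81/110)=0.6605>−1
Confirm numerically:
  x=-1.125: |R|=0.80696 <1
  x=-0.958: |R|=0.71781 <1
  x=-0.932: |R|=0.70762 <1
  x=-0.688: |R|=0.66055 <1
  x=-1.847: |R|=1.66504 >1
  x=-1.532: |R|=1.19626 >1
  x=-1.495: |R|=1.15079 >1
Interval (-1.3580, 0).

left endpoint -1.3580.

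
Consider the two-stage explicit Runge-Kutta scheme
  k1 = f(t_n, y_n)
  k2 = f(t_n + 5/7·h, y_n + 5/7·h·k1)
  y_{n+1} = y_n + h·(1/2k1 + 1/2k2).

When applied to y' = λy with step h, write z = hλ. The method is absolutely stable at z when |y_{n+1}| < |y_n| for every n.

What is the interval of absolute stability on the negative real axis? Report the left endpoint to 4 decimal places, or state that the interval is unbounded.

(-2.8000, 0).

With y'=λy (z=hλ):
  k1=λy_n ⇒ h·k1=z·y_n;  k2=λ(1+5/7z)y_n ⇒ h·k2=z(1+5/7z)y_n
  y_{n+1}/y_n = 1 + 1/2z + 1/2z(1+5/7z) = 1 + z + 5/14z²
  Hence R(z) = 1 + z + 5/14z².

Solve |R(x)|<1 on ℝ⁻.
x=-0.38: |R|=0.6716
R=1: x+5/14x²=0 ⇒ x=−14/5=-2.8000; min R=1−1/(4·5/14)=0.3000>−1
Confirm numerically:
  x=-1.825: |R|=0.36451 <1
  x=-1.764: |R|=0.34732 <1
  x=-1.494: |R|=0.30316 <1
  x=-3.236: |R|=1.50389 >1
  x=-3.056: |R|=1.27941 >1
Interval (-2.8000, 0).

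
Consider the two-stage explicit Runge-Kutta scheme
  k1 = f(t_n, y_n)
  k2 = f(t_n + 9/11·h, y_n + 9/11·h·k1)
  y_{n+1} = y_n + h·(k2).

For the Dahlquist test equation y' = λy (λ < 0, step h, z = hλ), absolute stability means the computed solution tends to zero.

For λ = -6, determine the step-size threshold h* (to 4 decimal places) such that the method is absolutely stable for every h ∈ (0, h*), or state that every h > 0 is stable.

Test eqn y'=λy, z=hλ:
  k1=λy_n ⇒ h·k1=z·y_n;  k2=λ(1+9/11z)y_n ⇒ h·k2=z(1+9/11z)y_n
  y_{n+1}/y_n = 1 + z(1+9/11z) = 1 + z + 9/11z²
  so R(z) = 1 + z + 9/11z².

Find x<0 with |R(x)|<1.
x=-1.67: |R|=1.6118
R=1: x+9/11x²=0 ⇒ x=−11/9=-1.2222; min R=1−1/(4·9/11)=0.6944>−1
Confirm numerically:
  x=-1.094: |R|=0.88523 <1
  x=-0.693: |R|=0.69993 <1
  x=-0.593: |R|=0.69471 <1
  x=-1.378: |R|=1.17563 >1
  x=-1.345: |R|=1.13511 >1
Stable set (-1.2222, 0).

(-1.2222,0); λ=-6 ⇒ h* = (11/9)/6 = 0.2037.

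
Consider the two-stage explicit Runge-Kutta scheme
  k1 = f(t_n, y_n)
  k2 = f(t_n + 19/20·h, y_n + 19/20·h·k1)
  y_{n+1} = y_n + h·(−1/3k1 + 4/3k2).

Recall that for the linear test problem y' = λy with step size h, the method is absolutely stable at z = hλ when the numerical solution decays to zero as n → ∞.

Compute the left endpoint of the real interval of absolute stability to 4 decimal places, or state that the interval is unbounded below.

left endpoint -0.7895.

On y'=λy, z=hλ:
  k1=λy_n ⇒ h·k1=z·y_n;  k2=λ(1+19/20z)y_n ⇒ h·k2=z(1+19/20z)y_n
  y_{n+1}/y_n = 1 − 1/3z + 4/3z(1+19/20z) = 1 + z + 19/15z²
  so R(z) = 1 + z + 19/15z².

Solve |R(x)|<1 on ℝ⁻.
x=-0.64: |R|=0.8788
R=1: x+19/15x²=0 ⇒ x=−15/19=-0.7895; min R=1−1/(4·19/15)=0.8026>−1
Confirm numerically:
  x=-0.415: |R|=0.80315 <1
  x=-0.390: |R|=0.80266 <1
  x=-0.375: |R|=0.80312 <1
  x=-1.331: |R|=1.91298 >1
  x=-0.999: |R|=1.26513 >1
So |R|<1 on (-0.7895, 0).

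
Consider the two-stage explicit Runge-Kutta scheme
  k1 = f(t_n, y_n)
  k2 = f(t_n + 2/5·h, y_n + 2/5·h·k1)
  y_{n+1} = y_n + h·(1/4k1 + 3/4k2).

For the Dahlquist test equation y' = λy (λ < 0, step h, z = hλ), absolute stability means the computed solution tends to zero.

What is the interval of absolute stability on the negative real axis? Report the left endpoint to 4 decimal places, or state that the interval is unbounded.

With y'=λy (z=hλ):
  k1=λy_n ⇒ h·k1=z·y_n;  k2=λ(1+2/5z)y_n ⇒ h·k2=z(1+2/5z)y_n
  y_{n+1}/y_n = 1 + 1/4z + 3/4z(1+2/5z) = 1 + z + 3/10z²
  R(z) = 1 + z + 3/10z².

Boundary: |R(x)|=1, x<0.
x=-0.47: |R|=0.5963
R=1: x+3/10x²=0 ⇒ x=−10/3=-3.3333; min R=1−1/(4·3/10)=0.1667>−1
Confirm numerically:
  x=-2.456: |R|=0.35358 <1
  x=-2.254: |R|=0.27015 <1
  x=-1.489: |R|=0.17614 <1
  x=-3.852: |R|=1.59937 >1
  x=-3.686: |R|=1.38998 >1
  x=-3.587: |R|=1.27297 >1
So |R|<1 on (-3.3333, 0).

(-3.3333, 0).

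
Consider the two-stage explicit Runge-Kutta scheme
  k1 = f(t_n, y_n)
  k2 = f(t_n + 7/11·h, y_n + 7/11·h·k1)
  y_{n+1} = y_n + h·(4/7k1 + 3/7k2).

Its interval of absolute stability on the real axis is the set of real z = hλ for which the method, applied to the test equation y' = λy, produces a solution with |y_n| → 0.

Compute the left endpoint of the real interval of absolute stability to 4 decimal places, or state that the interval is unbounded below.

On y'=λy, z=hλ:
  k1=λy_n ⇒ h·k1=z·y_n;  k2=λ(1+7/11z)y_n ⇒ h·k2=z(1+7/11z)y_n
  y_{n+1}/y_n = 1 + 4/7z + 3/7z(1+7/11z) = 1 + z + 3/11z²
  ⇒ R(z) = 1 + z + 3/11z².

Need |R(x)|<1, x<0.
x=-1.2: |R|=0.1927
R=1: x+3/11x²=0 ⇒ x=−11/3=-3.6667; min R=1−1/(4·3/11)=0.0833>−1
Confirm numerically:
  x=-3.615: |R|=0.94906 <1
  x=-3.461: |R|=0.80587 <1
  x=-2.536: |R|=0.21799 <1
  x=-1.893: |R|=0.08430 <1
  x=-4.240: |R|=1.66298 >1
  x=-4.034: |R|=1.40413 >1
Interval (-3.6667, 0).

left endpoint -3.6667.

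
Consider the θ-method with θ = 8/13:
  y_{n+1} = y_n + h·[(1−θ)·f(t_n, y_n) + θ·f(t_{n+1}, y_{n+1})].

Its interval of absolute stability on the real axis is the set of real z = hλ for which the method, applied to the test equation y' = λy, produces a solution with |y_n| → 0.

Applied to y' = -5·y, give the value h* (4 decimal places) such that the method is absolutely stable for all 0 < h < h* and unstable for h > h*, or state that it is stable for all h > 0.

Test eqn y'=λy, z=hλ:
  y_{n+1} = y_n + z·[5/13·y_n + 8/13·y_{n+1}] ⇒ (1 − 8/13z)y_{n+1} = (1 + 5/13z)y_n
  so R(z) = (1 + 5/13z)/(1 − 8/13z).

Solve |R(x)|<1 on ℝ⁻.
x=-0.6: |R|=0.5618
x=-2: |R|=0.1034
x=-10: |R|=0.3978
x=-100: |R|=0.5990
θ=8/13≥1/2 ⇒ |1+5/13x|<|1−8/13x| ∀x<0 ⇒ stable on all of ℝ⁻.

interval (−∞, 0). Any h>0 works for λ=-5.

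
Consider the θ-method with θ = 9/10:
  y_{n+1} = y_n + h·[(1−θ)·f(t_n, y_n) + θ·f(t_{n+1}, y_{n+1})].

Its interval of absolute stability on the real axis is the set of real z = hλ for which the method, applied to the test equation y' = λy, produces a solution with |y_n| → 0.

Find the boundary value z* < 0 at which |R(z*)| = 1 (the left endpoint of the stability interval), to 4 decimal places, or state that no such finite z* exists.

Test eqn y'=λy, z=hλ:
  y_{n+1} = y_n + z·[1/10·y_n + 9/10·y_{n+1}] ⇒ (1 − 9/10z)y_{n+1} = (1 + 1/10z)y_n
  ⇒ R(z) = (1 + 1/10z)/(1 − 9/10z).

Solve |R(x)|<1 on ℝ⁻.
x=-0.6: |R|=0.6104
x=-2: |R|=0.2857
x=-10: |R|=0.0000
x=-100: |R|=0.0989
θ=9/10≥1/2 ⇒ |1+1/10x|<|1−9/10x| ∀x<0 ⇒ unbounded interval.

unbounded; (−∞, 0).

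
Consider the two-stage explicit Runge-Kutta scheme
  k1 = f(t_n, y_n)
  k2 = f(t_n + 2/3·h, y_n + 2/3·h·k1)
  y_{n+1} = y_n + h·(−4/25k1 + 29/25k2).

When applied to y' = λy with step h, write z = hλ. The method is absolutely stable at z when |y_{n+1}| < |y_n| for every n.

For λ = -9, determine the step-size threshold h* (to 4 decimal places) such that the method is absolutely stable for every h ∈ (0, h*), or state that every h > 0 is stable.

(-1.2931,0); λ=-9 ⇒ h* = (75/58)/9 = 0.1437.

On y'=λy, z=hλ:
  k1=λy_n ⇒ h·k1=z·y_n;  k2=λ(1+2/3z)y_n ⇒ h·k2=z(1+2/3z)y_n
  y_{n+1}/y_n = 1 − 4/25z + 29/25z(1+2/3z) = 1 + z + 58/75z²
  Hence R(z) = 1 + z + 58/75z².

Solve |R(x)|<1 on ℝ⁻.
x=-1.36: |R|=1.0704
R=1: x+58/75x²=0 ⇒ x=−75/58=-1.2931; min R=1−1/(4·58/75)=0.6767>−1
Confirm numerically:
  x=-1.038: |R|=0.79522 <1
  x=-0.994: |R|=0.77008 <1
  x=-0.927: |R|=0.73755 <1
  x=-0.810: |R|=0.69738 <1
  x=-1.861: |R|=1.81730 >1
  x=-1.373: |R|=1.08483 >1
Stable set (-1.2931, 0).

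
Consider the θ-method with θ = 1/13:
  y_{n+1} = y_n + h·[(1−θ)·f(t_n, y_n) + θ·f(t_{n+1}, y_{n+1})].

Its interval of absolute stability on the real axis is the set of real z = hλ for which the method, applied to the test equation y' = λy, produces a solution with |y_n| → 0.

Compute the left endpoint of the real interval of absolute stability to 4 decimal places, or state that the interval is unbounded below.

left endpoint -2.3636.

With y'=λy (z=hλ):
  y_{n+1} = y_n + z·[12/13·y_n + 1/13·y_{n+1}] ⇒ (1 − 1/13z)y_{n+1} = (1 + 12/13z)y_n
  Hence R(z) = (1 + 12/13z)/(1 − 1/13z).

Solve |R(x)|<1 on ℝ⁻.
x=-1.24: |R|=0.1320
R=−1: 1+12/13x = −1+1/13x ⇒ -11/13x=2 ⇒ x=2/(-11/13)=-2.3636
Confirm numerically:
  x=-2.339: |R|=0.98233 <1
  x=-2.206: |R|=0.88597 <1
  x=-1.686: |R|=0.49244 <1
  x=-1.187: |R|=0.08769 <1
  x=-2.889: |R|=1.36371 >1
  x=-2.625: |R|=1.18400 >1
So |R|<1 on (-2.3636, 0).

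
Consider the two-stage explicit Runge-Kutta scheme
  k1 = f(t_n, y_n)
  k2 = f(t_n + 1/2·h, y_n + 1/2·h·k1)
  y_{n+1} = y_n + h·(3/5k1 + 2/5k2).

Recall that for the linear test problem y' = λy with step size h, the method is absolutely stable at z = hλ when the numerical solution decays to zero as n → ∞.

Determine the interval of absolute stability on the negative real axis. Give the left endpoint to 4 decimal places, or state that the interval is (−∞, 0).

(-5.0000, 0).

Set f=λy, z=hλ:
  k1=λy_n ⇒ h·k1=z·y_n;  k2=λ(1+1/2z)y_n ⇒ h·k2=z(1+1/2z)y_n
  y_{n+1}/y_n = 1 + 3/5z + 2/5z(1+1/2z) = 1 + z + 1/5z²
  Hence R(z) = 1 + z + 1/5z².

Boundary: |R(x)|=1, x<0.
x=-1.38: |R|=0.0009
R=1: x+1/5x²=0 ⇒ x=−5=-5.0000; min R=1−1/(4·1/5)=-0.2500>−1
Confirm numerically:
  x=-3.154: |R|=0.16446 <1
  x=-2.933: |R|=0.21250 <1
  x=-2.926: |R|=0.21370 <1
  x=-5.375: |R|=1.40312 >1
  x=-5.327: |R|=1.34839 >1
Interval (-5.0000, 0).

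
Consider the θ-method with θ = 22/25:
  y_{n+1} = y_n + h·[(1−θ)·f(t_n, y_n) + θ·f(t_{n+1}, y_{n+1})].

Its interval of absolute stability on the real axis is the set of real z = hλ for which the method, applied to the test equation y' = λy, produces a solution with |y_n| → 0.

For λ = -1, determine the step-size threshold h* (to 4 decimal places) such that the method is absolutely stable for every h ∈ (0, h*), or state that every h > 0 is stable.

With y'=λy (z=hλ):
  y_{n+1} = y_n + z·[3/25·y_n + 22/25·y_{n+1}] ⇒ (1 − 22/25z)y_{n+1} = (1 + 3/25z)y_n
  ⇒ R(z) = (1 + 3/25z)/(1 − 22/25z).

Solve |R(x)|<1 on ℝ⁻.
x=-1.1: |R|=0.4411
x=-2: |R|=0.2754
x=-10: |R|=0.0204
x=-100: |R|=0.1236
θ=22/25≥1/2 ⇒ |1+3/25x|<|1−22/25x| ∀x<0 ⇒ interval (−∞,0).

unbounded; (−∞, 0). Any h>0 works for λ=-1.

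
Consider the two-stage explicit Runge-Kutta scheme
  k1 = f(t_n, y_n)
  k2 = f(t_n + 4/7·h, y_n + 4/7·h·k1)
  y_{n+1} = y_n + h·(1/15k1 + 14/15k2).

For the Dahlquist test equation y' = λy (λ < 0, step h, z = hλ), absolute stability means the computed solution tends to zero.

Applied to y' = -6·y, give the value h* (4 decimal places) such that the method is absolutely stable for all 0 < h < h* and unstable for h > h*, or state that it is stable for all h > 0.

On y'=λy, z=hλ:
  k1=λy_n ⇒ h·k1=z·y_n;  k2=λ(1+4/7z)y_n ⇒ h·k2=z(1+4/7z)y_n
  y_{n+1}/y_n = 1 + 1/15z + 14/15z(1+4/7z) = 1 + z + 8/15z²
  Hence R(z) = 1 + z + 8/15z².

Solve |R(x)|<1 on ℝ⁻.
x=-0.32: |R|=0.7346
R=1: x+8/15x²=0 ⇒ x=−15/8=-1.8750; min R=1−1/(4·8/15)=0.5312>−1
Confirm numerically:
  x=-1.757: |R|=0.88943 <1
  x=-1.638: |R|=0.79296 <1
  x=-1.003: |R|=0.53354 <1
  x=-0.925: |R|=0.53133 <1
  x=-2.121: |R|=1.27828 >1
  x=-2.042: |R|=1.18187 >1
  x=-1.964: |R|=1.09322 >1
Interval (-1.8750, 0).

(-1.8750,0); λ=-6 ⇒ h* = (15/8)/6 = 0.3125.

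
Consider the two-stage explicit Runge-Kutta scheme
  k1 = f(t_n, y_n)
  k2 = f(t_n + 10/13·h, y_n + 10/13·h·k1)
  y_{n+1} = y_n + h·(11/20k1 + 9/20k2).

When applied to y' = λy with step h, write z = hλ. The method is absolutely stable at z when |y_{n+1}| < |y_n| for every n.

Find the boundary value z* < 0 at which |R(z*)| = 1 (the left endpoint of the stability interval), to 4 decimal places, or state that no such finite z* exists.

z* = -2.8889.

Set f=λy, z=hλ:
  k1=λy_n ⇒ h·k1=z·y_n;  k2=λ(1+10/13z)y_n ⇒ h·k2=z(1+10/13z)y_n
  y_{n+1}/y_n = 1 + 11/20z + 9/20z(1+10/13z) = 1 + z + 9/26z²
  so R(z) = 1 + z + 9/26z².

Need |R(x)|<1, x<0.
x=-1.27: |R|=0.2883
R=1: x+9/26x²=0 ⇒ x=−26/9=-2.8889; min R=1−1/(4·9/26)=0.2778>−1
Confirm numerically:
  x=-1.911: |R|=0.35313 <1
  x=-1.780: |R|=0.31675 <1
  x=-1.516: |R|=0.27955 <1
  x=-3.315: |R|=1.48896 >1
  x=-2.913: |R|=1.02431 >1
So |R|<1 on (-2.8889, 0).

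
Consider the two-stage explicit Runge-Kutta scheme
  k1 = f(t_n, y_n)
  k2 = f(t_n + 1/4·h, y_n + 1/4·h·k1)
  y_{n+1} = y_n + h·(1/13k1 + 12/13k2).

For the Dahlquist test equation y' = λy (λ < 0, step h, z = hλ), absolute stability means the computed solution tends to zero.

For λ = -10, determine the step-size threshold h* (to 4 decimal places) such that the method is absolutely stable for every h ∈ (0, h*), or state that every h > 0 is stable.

Set f=λy, z=hλ:
  k1=λy_n ⇒ h·k1=z·y_n;  k2=λ(1+1/4z)y_n ⇒ h·k2=z(1+1/4z)y_n
  y_{n+1}/y_n = 1 + 1/13z + 12/13z(1+1/4z) = 1 + z + 3/13z²
  ⇒ R(z) = 1 + z + 3/13z².

Boundary: |R(x)|=1, x<0.
x=-0.61: |R|=0.4759
R=1: x+3/13x²=0 ⇒ x=−13/3=-4.3333; min R=1−1/(4·3/13)=-0.0833>−1
Confirm numerically:
  x=-4.273: |R|=0.94051 <1
  x=-4.088: |R|=0.76856 <1
  x=-3.255: |R|=0.19001 <1
  x=-1.898: |R|=0.06668 <1
  x=-4.871: |R|=1.60438 >1
  x=-4.635: |R|=1.32267 >1
  x=-4.540: |R|=1.21652 >1
So |R|<1 on (-4.3333, 0).

(-4.3333,0); λ=-10 ⇒ h* = (13/3)/10 = 0.4333.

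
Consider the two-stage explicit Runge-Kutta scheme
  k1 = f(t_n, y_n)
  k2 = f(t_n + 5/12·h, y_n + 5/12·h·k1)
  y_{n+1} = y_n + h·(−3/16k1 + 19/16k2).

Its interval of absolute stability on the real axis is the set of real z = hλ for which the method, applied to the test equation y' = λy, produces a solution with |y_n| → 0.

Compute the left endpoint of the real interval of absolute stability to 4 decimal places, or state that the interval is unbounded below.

Set f=λy, z=hλ:
  k1=λy_n ⇒ h·k1=z·y_n;  k2=λ(1+5/12z)y_n ⇒ h·k2=z(1+5/12z)y_n
  y_{n+1}/y_n = 1 − 3/16z + 19/16z(1+5/12z) = 1 + z + 95/192z²
  Hence R(z) = 1 + z + 95/192z².

Boundary: |R(x)|=1, x<0.
x=-1.8: |R|=0.8031
R=1: x+95/192x²=0 ⇒ x=−192/95=-2.0211; min R=1−1/(4·95/192)=0.4947>−1
Confirm numerically:
  x=-1.288: |R|=0.53283 <1
  x=-1.278: |R|=0.53014 <1
  x=-1.160: |R|=0.50579 <1
  x=-1.092: |R|=0.49802 <1
  x=-2.544: |R|=1.65826 >1
  x=-2.286: |R|=1.29968 >1
  x=-2.044: |R|=1.02321 >1
Interval (-2.0211, 0).

left endpoint -2.0211.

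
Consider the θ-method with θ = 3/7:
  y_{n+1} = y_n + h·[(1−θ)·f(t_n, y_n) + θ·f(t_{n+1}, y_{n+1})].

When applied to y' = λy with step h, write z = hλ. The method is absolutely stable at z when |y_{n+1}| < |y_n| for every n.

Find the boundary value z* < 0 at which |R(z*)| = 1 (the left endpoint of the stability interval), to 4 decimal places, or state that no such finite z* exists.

With y'=λy (z=hλ):
  y_{n+1} = y_n + z·[4/7·y_n + 3/7·y_{n+1}] ⇒ (1 − 3/7z)y_{n+1} = (1 + 4/7z)y_n
  so R(z) = (1 + 4/7z)/(1 − 3/7z).

Need |R(x)|<1, x<0.
x=-0.96: |R|=0.3198
R=−1: 1+4/7x = −1+3/7x ⇒ -1/7x=2 ⇒ x=2/(-1/7)=-14.0000
Confirm numerically:
  x=-13.259: |R|=0.98416 <1
  x=-10.844: |R|=0.92017 <1
  x=-10.668: |R|=0.91457 <1
  x=-7.058: |R|=0.75360 <1
  x=-14.418: |R|=1.00832 >1
  x=-14.117: |R|=1.00237 >1
Interval (-14.0000, 0).

left endpoint -14.0000.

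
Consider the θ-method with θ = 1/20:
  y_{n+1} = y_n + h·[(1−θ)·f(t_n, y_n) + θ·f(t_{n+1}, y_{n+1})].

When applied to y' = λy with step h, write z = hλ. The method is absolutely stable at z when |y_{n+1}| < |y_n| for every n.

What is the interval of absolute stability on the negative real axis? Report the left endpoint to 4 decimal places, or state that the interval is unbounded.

(-2.2222, 0).

On y'=λy, z=hλ:
  y_{n+1} = y_n + z·[19/20·y_n + 1/20·y_{n+1}] ⇒ (1 − 1/20z)y_{n+1} = (1 + 19/20z)y_n
  Hence R(z) = (1 + 19/20z)/(1 − 1/20z).

Find x<0 with |R(x)|<1.
x=-1.1: |R|=0.0427
R=−1: 1+19/20x = −1+1/20x ⇒ -9/10x=2 ⇒ x=2/(-9/10)=-2.2222
Confirm numerically:
  x=-2.071: |R|=0.87667 <1
  x=-1.885: |R|=0.72264 <1
  x=-1.826: |R|=0.67323 <1
  x=-2.676: |R|=1.36020 >1
  x=-2.286: |R|=1.05151 >1
Interval (-2.2222, 0).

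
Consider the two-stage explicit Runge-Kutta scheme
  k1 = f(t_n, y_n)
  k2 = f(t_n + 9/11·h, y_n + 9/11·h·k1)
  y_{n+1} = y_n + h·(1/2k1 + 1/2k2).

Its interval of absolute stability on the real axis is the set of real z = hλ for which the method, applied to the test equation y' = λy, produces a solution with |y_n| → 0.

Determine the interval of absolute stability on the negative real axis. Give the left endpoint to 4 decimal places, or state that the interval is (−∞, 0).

With y'=λy (z=hλ):
  k1=λy_n ⇒ h·k1=z·y_n;  k2=λ(1+9/11z)y_n ⇒ h·k2=z(1+9/11z)y_n
  y_{n+1}/y_n = 1 + 1/2z + 1/2z(1+9/11z) = 1 + z + 9/22z²
  R(z) = 1 + z + 9/22z².

Find x<0 with |R(x)|<1.
x=-1.42: |R|=0.4049
R=1: x+9/22x²=0 ⇒ x=−22/9=-2.4444; min R=1−1/(4·9/22)=0.3889>−1
Confirm numerically:
  x=-2.172: |R|=0.75792 <1
  x=-1.941: |R|=0.60024 <1
  x=-1.258: |R|=0.38941 <1
  x=-2.977: |R|=1.64858 >1
  x=-2.698: |R|=1.27986 >1
Interval (-2.4444, 0).

(-2.4444, 0).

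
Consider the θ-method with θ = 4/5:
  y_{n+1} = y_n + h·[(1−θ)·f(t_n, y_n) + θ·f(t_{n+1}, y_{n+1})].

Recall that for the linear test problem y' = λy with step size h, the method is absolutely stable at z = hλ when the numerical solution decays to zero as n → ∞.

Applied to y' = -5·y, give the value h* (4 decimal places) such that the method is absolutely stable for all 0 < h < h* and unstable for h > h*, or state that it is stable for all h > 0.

Set f=λy, z=hλ:
  y_{n+1} = y_n + z·[1/5·y_n + 4/5·y_{n+1}] ⇒ (1 − 4/5z)y_{n+1} = (1 + 1/5z)y_n
  so R(z) = (1 + 1/5z)/(1 − 4/5z).

Need |R(x)|<1, x<0.
x=-0.4: |R|=0.6970
x=-2: |R|=0.2308
x=-10: |R|=0.1111
x=-100: |R|=0.2346
θ=4/5≥1/2 ⇒ |1+1/5x|<|1−4/5x| ∀x<0 ⇒ stable on all of ℝ⁻.

(−∞, 0) — no finite endpoint. Any h>0 works for λ=-5.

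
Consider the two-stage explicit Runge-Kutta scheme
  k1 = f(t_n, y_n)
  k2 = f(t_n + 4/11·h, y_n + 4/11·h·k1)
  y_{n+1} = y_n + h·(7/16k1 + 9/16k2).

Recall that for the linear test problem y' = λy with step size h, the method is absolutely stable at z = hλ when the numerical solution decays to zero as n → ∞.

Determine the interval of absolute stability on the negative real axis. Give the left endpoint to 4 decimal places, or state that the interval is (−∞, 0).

Test eqn y'=λy, z=hλ:
  k1=λy_n ⇒ h·k1=z·y_n;  k2=λ(1+4/11z)y_n ⇒ h·k2=z(1+4/11z)y_n
  y_{n+1}/y_n = 1 + 7/16z + 9/16z(1+4/11z) = 1 + z + 9/44z²
  Hence R(z) = 1 + z + 9/44z².

Solve |R(x)|<1 on ℝ⁻.
x=-0.82: |R|=0.3175
R=1: x+9/44x²=0 ⇒ x=−44/9=-4.8889; min R=1−1/(4·9/44)=-0.2222>−1
Confirm numerically:
  x=-4.825: |R|=0.93695 <1
  x=-4.576: |R|=0.70714 <1
  x=-4.353: |R|=0.52285 <1
  x=-3.388: |R|=0.04012 <1
  x=-5.187: |R|=1.31629 >1
  x=-5.172: |R|=1.29951 >1
  x=-4.930: |R|=1.04146 >1
So |R|<1 on (-4.8889, 0).

z∈(-4.8889,0).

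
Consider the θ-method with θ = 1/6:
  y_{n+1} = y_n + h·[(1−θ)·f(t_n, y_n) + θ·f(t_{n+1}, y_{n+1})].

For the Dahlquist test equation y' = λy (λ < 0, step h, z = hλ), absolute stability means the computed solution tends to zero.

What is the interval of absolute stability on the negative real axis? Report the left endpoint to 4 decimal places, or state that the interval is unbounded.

Set f=λy, z=hλ:
  y_{n+1} = y_n + z·[5/6·y_n + 1/6·y_{n+1}] ⇒ (1 − 1/6z)y_{n+1} = (1 + 5/6z)y_n
  Hence R(z) = (1 + 5/6z)/(1 − 1/6z).

Need |R(x)|<1, x<0.
x=-1.33: |R|=0.0887
R=−1: 1+5/6x = −1+1/6x ⇒ -2/3x=2 ⇒ x=2/(-2/3)=-3.0000
Confirm numerically:
  x=-2.681: |R|=0.85301 <1
  x=-2.647: |R|=0.83671 <1
  x=-1.554: |R|=0.23431 <1
  x=-3.542: |R|=1.22721 >1
  x=-3.448: |R|=1.18967 >1
  x=-3.395: |R|=1.16817 >1
Stable set (-3.0000, 0).

z∈(-3.0000,0).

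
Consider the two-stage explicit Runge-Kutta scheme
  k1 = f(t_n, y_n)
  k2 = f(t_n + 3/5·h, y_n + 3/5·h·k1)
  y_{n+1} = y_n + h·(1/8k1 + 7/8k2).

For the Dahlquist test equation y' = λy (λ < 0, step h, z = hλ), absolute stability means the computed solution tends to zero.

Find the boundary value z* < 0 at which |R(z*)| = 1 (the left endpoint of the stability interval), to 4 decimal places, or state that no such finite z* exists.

left endpoint -1.9048.

With y'=λy (z=hλ):
  k1=λy_n ⇒ h·k1=z·y_n;  k2=λ(1+3/5z)y_n ⇒ h·k2=z(1+3/5z)y_n
  y_{n+1}/y_n = 1 + 1/8z + 7/8z(1+3/5z) = 1 + z + 21/40z²
  so R(z) = 1 + z + 21/40z².

Boundary: |R(x)|=1, x<0.
x=-1.43: |R|=0.6436
R=1: x+21/40x²=0 ⇒ x=−40/21=-1.9048; min R=1−1/(4·21/40)=0.5238>−1
Confirm numerically:
  x=-1.793: |R|=0.89480 <1
  x=-1.751: |R|=0.85865 <1
  x=-1.432: |R|=0.64458 <1
  x=-0.910: |R|=0.52475 <1
  x=-2.466: |R|=1.72661 >1
  x=-1.996: |R|=1.09561 >1
Interval (-1.9048, 0).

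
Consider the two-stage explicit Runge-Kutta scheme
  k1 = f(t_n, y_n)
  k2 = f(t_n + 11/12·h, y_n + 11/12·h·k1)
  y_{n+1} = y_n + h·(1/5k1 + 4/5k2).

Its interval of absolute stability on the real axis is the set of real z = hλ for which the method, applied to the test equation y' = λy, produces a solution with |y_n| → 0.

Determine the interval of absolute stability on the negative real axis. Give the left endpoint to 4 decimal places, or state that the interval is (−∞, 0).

Set f=λy, z=hλ:
  k1=λy_n ⇒ h·k1=z·y_n;  k2=λ(1+11/12z)y_n ⇒ h·k2=z(1+11/12z)y_n
  y_{n+1}/y_n = 1 + 1/5z + 4/5z(1+11/12z) = 1 + z + 11/15z²
  ⇒ R(z) = 1 + z + 11/15z².

Find x<0 with |R(x)|<1.
x=-0.32: |R|=0.7551
R=1: x+11/15x²=0 ⇒ x=−15/11=-1.3636; min R=1−1/(4·11/15)=0.6591>−1
Confirm numerically:
  x=-0.829: |R|=0.67498 <1
  x=-0.585: |R|=0.66596 <1
  x=-0.565: |R|=0.66910 <1
  x=-1.949: |R|=1.83664 >1
  x=-1.897: |R|=1.74198 >1
  x=-1.734: |R|=1.47095 >1
Interval (-1.3636, 0).

(-1.3636, 0).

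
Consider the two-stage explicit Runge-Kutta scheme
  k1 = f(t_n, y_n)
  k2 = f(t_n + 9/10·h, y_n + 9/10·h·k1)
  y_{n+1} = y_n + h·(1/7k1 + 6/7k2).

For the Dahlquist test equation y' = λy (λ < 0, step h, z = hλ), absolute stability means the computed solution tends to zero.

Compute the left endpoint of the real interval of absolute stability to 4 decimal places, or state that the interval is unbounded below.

z* = -1.2963.

With y'=λy (z=hλ):
  k1=λy_n ⇒ h·k1=z·y_n;  k2=λ(1+9/10z)y_n ⇒ h·k2=z(1+9/10z)y_n
  y_{n+1}/y_n = 1 + 1/7z + 6/7z(1+9/10z) = 1 + z + 27/35z²
  R(z) = 1 + z + 27/35z².

Find x<0 with |R(x)|<1.
x=-1.17: |R|=0.8860
R=1: x+27/35x²=0 ⇒ x=−35/27=-1.2963; min R=1−1/(4·27/35)=0.6759>−1
Confirm numerically:
  x=-0.964: |R|=0.75289 <1
  x=-0.806: |R|=0.69515 <1
  x=-0.758: |R|=0.68524 <1
  x=-1.578: |R|=1.34292 >1
  x=-1.458: |R|=1.18188 >1
  x=-1.391: |R|=1.10162 >1
So |R|<1 on (-1.2963, 0).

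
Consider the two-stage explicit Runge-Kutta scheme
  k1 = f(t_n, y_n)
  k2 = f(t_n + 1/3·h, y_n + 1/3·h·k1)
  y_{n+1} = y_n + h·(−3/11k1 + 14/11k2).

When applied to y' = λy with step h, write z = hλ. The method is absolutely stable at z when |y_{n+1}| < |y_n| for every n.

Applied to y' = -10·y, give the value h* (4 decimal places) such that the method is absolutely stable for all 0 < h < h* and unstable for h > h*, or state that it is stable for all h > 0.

(-2.3571,0); λ=-10 ⇒ h* = (33/14)/10 = 0.2357.

On y'=λy, z=hλ:
  k1=λy_n ⇒ h·k1=z·y_n;  k2=λ(1+1/3z)y_n ⇒ h·k2=z(1+1/3z)y_n
  y_{n+1}/y_n = 1 − 3/11z + 14/11z(1+1/3z) = 1 + z + 14/33z²
  Hence R(z) = 1 + z + 14/33z².

Need |R(x)|<1, x<0.
x=-0.65: |R|=0.5292
R=1: x+14/33x²=0 ⇒ x=−33/14=-2.3571; min R=1−1/(4·14/33)=0.4107>−1
Confirm numerically:
  x=-1.286: |R|=0.41561 <1
  x=-1.216: |R|=0.41131 <1
  x=-1.004: |R|=0.42364 <1
  x=-2.529: |R|=1.18439 >1
  x=-2.487: |R|=1.13701 >1
Stable set (-2.3571, 0).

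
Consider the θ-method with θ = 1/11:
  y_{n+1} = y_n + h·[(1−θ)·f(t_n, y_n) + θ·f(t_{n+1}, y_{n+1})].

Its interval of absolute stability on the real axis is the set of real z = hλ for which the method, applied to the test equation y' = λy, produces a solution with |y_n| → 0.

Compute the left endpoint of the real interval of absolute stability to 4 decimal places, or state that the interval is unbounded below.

left endpoint -2.4444.

Test eqn y'=λy, z=hλ:
  y_{n+1} = y_n + z·[10/11·y_n + 1/11·y_{n+1}] ⇒ (1 − 1/11z)y_{n+1} = (1 + 10/11z)y_n
  Hence R(z) = (1 + 10/11z)/(1 − 1/11z).

Find x<0 with |R(x)|<1.
x=-0.92: |R|=0.1510
R=−1: 1+10/11x = −1+1/11x ⇒ -9/11x=2 ⇒ x=2/(-9/11)=-2.4444
Confirm numerically:
  x=-2.079: |R|=0.74853 <1
  x=-1.800: |R|=0.54687 <1
  x=-1.164: |R|=0.05261 <1
  x=-2.910: |R|=1.30122 >1
  x=-2.808: |R|=1.23696 >1
Interval (-2.4444, 0).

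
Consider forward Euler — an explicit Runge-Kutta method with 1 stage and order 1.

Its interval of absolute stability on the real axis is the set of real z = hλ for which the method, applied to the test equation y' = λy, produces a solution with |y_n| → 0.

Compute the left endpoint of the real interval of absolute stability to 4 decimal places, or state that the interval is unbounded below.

Set f=λy, z=hλ:
  order 1, 1-stage ⇒ R(z)=1+z
  (e.g. R(-1.79)=-0.79000, |R|=0.79000)

Boundary: |R(x)|=1, x<0.
x=-1.79: |R|=0.7900
|R(-1.82)|=0.8200 |R(-1.23)|=0.2300 |R(-1.05)|=0.0500
Bisect:
  x_lo=-2.3401 |R|=1.3401  x_hi=-0.1587 |R|=0.8413
  mid=-1.24940 |R|=0.24940 →hi
  mid=-1.79473 |R|=0.79473 →hi
  mid=-2.06740 |R|=1.06740 →lo
  mid=-1.93106 |R|=0.93106 →hi
  mid=-1.99923 |R|=0.99923 →hi
  mid=-2.03331 |R|=1.03331 →lo
  mid=-2.01627 |R|=1.01627 →lo
  mid=-2.00775 |R|=1.00775 →lo
  mid=-2.00349 |R|=1.00349 →lo
  ...
  [-2.00003,-1.99990] ⇒ x*=-2.0000
So |R|<1 on (-2.0000, 0).

left endpoint -2.0000.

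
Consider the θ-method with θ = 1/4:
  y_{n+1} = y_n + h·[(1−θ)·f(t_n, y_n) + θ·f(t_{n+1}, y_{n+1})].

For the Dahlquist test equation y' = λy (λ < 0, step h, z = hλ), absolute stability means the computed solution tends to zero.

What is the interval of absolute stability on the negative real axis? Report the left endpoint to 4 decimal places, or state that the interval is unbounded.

On y'=λy, z=hλ:
  y_{n+1} = y_n + z·[3/4·y_n + 1/4·y_{n+1}] ⇒ (1 − 1/4z)y_{n+1} = (1 + 3/4z)y_n
  R(z) = (1 + 3/4z)/(1 − 1/4z).

Need |R(x)|<1, x<0.
x=-0.42: |R|=0.6199
R=−1: 1+3/4x = −1+1/4x ⇒ -1/2x=2 ⇒ x=2/(-1/2)=-4.0000
Confirm numerically:
  x=-3.480: |R|=0.86096 <1
  x=-3.340: |R|=0.82016 <1
  x=-2.959: |R|=0.70082 <1
  x=-2.519: |R|=0.54564 <1
  x=-4.573: |R|=1.13368 >1
  x=-4.334: |R|=1.08015 >1
  x=-4.063: |R|=1.01563 >1
Stable set (-4.0000, 0).

z∈(-4.0000,0).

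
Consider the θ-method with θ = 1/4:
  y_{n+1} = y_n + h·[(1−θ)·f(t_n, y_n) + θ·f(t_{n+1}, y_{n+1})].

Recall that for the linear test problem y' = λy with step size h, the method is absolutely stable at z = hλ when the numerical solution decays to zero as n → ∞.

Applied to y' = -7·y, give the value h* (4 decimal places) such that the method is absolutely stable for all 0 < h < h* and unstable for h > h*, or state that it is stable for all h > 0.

Set f=λy, z=hλ:
  y_{n+1} = y_n + z·[3/4·y_n + 1/4·y_{n+1}] ⇒ (1 − 1/4z)y_{n+1} = (1 + 3/4z)y_n
  ⇒ R(z) = (1 + 3/4z)/(1 − 1/4z).

Solve |R(x)|<1 on ℝ⁻.
x=-1.72: |R|=0.2028
R=−1: 1+3/4x = −1+1/4x ⇒ -1/2x=2 ⇒ x=2/(-1/2)=-4.0000
Confirm numerically:
  x=-2.675: |R|=0.60300 <1
  x=-2.302: |R|=0.46112 <1
  x=-1.991: |R|=0.32933 <1
  x=-4.198: |R|=1.04830 >1
  x=-4.023: |R|=1.00573 >1
Interval (-4.0000, 0).

(-4.0000,0); λ=-7 ⇒ h* = (4)/7 = 0.5714.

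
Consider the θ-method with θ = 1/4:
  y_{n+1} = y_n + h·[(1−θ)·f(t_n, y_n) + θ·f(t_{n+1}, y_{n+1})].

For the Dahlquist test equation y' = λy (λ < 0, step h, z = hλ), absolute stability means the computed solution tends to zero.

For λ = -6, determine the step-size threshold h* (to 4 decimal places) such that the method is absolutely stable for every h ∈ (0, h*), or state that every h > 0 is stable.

(-4.0000,0); λ=-6 ⇒ h* = (4)/6 = 0.6667.

With y'=λy (z=hλ):
  y_{n+1} = y_n + z·[3/4·y_n + 1/4·y_{n+1}] ⇒ (1 − 1/4z)y_{n+1} = (1 + 3/4z)y_n
  R(z) = (1 + 3/4z)/(1 − 1/4z).

Boundary: |R(x)|=1, x<0.
x=-1.05: |R|=0.1683
R=−1: 1+3/4x = −1+1/4x ⇒ -1/2x=2 ⇒ x=2/(-1/2)=-4.0000
Confirm numerically:
  x=-3.024: |R|=0.72210 <1
  x=-2.722: |R|=0.61976 <1
  x=-2.428: |R|=0.51089 <1
  x=-4.586: |R|=1.13650 >1
  x=-4.081: |R|=1.02005 >1
So |R|<1 on (-4.0000, 0).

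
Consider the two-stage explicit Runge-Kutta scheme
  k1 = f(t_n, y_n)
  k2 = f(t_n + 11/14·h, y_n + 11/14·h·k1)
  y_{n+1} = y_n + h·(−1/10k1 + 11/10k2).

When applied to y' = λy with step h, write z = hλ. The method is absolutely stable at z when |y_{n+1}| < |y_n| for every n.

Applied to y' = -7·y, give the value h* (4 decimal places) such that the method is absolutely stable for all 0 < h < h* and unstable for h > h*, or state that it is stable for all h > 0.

(-1.1570,0); λ=-7 ⇒ h* = (140/121)/7 = 0.1653.

With y'=λy (z=hλ):
  k1=λy_n ⇒ h·k1=z·y_n;  k2=λ(1+11/14z)y_n ⇒ h·k2=z(1+11/14z)y_n
  y_{n+1}/y_n = 1 − 1/10z + 11/10z(1+11/14z) = 1 + z + 121/140z²
  R(z) = 1 + z + 121/140z².

Need |R(x)|<1, x<0.
x=-1.19: |R|=1.0339
R=1: x+121/140x²=0 ⇒ x=−140/121=-1.1570; min R=1−1/(4·121/140)=0.7107>−1
Confirm numerically:
  x=-1.018: |R|=0.87768 <1
  x=-0.982: |R|=0.85145 <1
  x=-0.622: |R|=0.71238 <1
  x=-1.530: |R|=1.49321 >1
  x=-1.187: |R|=1.03075 >1
So |R|<1 on (-1.1570, 0).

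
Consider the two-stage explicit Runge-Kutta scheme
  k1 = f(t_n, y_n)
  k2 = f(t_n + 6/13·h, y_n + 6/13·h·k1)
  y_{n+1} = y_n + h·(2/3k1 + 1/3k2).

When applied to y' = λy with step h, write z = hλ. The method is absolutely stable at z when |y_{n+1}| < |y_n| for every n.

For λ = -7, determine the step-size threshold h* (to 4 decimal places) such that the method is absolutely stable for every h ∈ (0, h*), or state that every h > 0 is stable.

On y'=λy, z=hλ:
  k1=λy_n ⇒ h·k1=z·y_n;  k2=λ(1+6/13z)y_n ⇒ h·k2=z(1+6/13z)y_n
  y_{n+1}/y_n = 1 + 2/3z + 1/3z(1+6/13z) = 1 + z + 2/13z²
  R(z) = 1 + z + 2/13z².

Need |R(x)|<1, x<0.
x=-1.25: |R|=0.0096
R=1: x+2/13x²=0 ⇒ x=−13/2=-6.5000; min R=1−1/(4·2/13)=-0.6250>−1
Confirm numerically:
  x=-6.470: |R|=0.97014 <1
  x=-5.558: |R|=0.19452 <1
  x=-4.073: |R|=0.52080 <1
  x=-3.566: |R|=0.60964 <1
  x=-7.076: |R|=1.62704 >1
  x=-7.073: |R|=1.62351 >1
  x=-6.869: |R|=1.38995 >1
Stable set (-6.5000, 0).

(-6.5000,0); λ=-7 ⇒ h* = (13/2)/7 = 0.9286.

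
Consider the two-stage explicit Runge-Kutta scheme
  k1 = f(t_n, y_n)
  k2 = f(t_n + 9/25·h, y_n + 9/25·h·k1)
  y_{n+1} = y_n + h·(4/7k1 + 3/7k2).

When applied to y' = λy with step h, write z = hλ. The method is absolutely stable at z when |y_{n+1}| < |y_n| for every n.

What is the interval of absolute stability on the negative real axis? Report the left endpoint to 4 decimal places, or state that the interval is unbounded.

z∈(-6.4815,0).

Test eqn y'=λy, z=hλ:
  k1=λy_n ⇒ h·k1=z·y_n;  k2=λ(1+9/25z)y_n ⇒ h·k2=z(1+9/25z)y_n
  y_{n+1}/y_n = 1 + 4/7z + 3/7z(1+9/25z) = 1 + z + 27/175z²
  ⇒ R(z) = 1 + z + 27/175z².

Need |R(x)|<1, x<0.
x=-0.54: |R|=0.5050
R=1: x+27/175x²=0 ⇒ x=−175/27=-6.4815; min R=1−1/(4·27/175)=-0.6204>−1
Confirm numerically:
  x=-6.378: |R|=0.89817 <1
  x=-5.749: |R|=0.35030 <1
  x=-4.556: |R|=0.35347 <1
  x=-2.738: |R|=0.58137 <1
  x=-7.061: |R|=1.63133 >1
  x=-6.800: |R|=1.33417 >1
  x=-6.547: |R|=1.06618 >1
So |R|<1 on (-6.4815, 0).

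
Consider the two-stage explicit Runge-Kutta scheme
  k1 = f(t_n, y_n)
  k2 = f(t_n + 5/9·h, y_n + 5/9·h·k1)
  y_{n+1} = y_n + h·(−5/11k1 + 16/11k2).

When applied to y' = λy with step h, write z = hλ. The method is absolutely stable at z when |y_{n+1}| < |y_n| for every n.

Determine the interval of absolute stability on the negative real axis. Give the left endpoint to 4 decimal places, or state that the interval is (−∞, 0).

On y'=λy, z=hλ:
  k1=λy_n ⇒ h·k1=z·y_n;  k2=λ(1+5/9z)y_n ⇒ h·k2=z(1+5/9z)y_n
  y_{n+1}/y_n = 1 − 5/11z + 16/11z(1+5/9z) = 1 + z + 80/99z²
  ⇒ R(z) = 1 + z + 80/99z².

Boundary: |R(x)|=1, x<0.
x=-1.61: |R|=1.4846
R=1: x+80/99x²=0 ⇒ x=−99/80=-1.2375; min R=1−1/(4·80/99)=0.6906>−1
Confirm numerically:
  x=-0.960: |R|=0.78473 <1
  x=-0.957: |R|=0.78308 <1
  x=-0.551: |R|=0.69433 <1
  x=-1.740: |R|=1.70655 >1
  x=-1.579: |R|=1.43574 >1
  x=-1.431: |R|=1.22376 >1
Interval (-1.2375, 0).

z∈(-1.2375,0).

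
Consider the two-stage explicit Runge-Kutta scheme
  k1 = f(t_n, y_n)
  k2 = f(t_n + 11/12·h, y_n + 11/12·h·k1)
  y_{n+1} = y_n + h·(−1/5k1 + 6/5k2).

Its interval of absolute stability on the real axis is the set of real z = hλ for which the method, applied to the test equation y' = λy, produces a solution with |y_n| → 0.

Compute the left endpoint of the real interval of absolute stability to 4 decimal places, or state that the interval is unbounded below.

z* = -0.9091.

With y'=λy (z=hλ):
  k1=λy_n ⇒ h·k1=z·y_n;  k2=λ(1+11/12z)y_n ⇒ h·k2=z(1+11/12z)y_n
  y_{n+1}/y_n = 1 − 1/5z + 6/5z(1+11/12z) = 1 + z + 11/10z²
  so R(z) = 1 + z + 11/10z².

Solve |R(x)|<1 on ℝ⁻.
x=-1.53: |R|=2.0450
R=1: x+11/10x²=0 ⇒ x=−10/11=-0.9091; min R=1−1/(4·11/10)=0.7727>−1
Confirm numerically:
  x=-0.878: |R|=0.96997 <1
  x=-0.826: |R|=0.92450 <1
  x=-0.689: |R|=0.83319 <1
  x=-1.356: |R|=1.66661 >1
  x=-1.137: |R|=1.28505 >1
So |R|<1 on (-0.9091, 0).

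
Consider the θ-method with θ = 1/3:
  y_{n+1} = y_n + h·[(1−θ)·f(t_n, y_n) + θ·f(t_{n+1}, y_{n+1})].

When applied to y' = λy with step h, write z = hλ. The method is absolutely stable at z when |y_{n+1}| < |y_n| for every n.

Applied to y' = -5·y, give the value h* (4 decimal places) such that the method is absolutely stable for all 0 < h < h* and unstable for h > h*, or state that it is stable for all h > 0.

(-6.0000,0); λ=-5 ⇒ h* = (6)/5 = 1.2000.

Set f=λy, z=hλ:
  y_{n+1} = y_n + z·[2/3·y_n + 1/3·y_{n+1}] ⇒ (1 − 1/3z)y_{n+1} = (1 + 2/3z)y_n
  Hence R(z) = (1 + 2/3z)/(1 − 1/3z).

Need |R(x)|<1, x<0.
x=-1.59: |R|=0.0392
R=−1: 1+2/3x = −1+1/3x ⇒ -1/3x=2 ⇒ x=2/(-1/3)=-6.0000
Confirm numerically:
  x=-5.499: |R|=0.94105 <1
  x=-5.214: |R|=0.90431 <1
  x=-3.466: |R|=0.60810 <1
  x=-6.389: |R|=1.04143 >1
  x=-6.281: |R|=1.03028 >1
Stable set (-6.0000, 0).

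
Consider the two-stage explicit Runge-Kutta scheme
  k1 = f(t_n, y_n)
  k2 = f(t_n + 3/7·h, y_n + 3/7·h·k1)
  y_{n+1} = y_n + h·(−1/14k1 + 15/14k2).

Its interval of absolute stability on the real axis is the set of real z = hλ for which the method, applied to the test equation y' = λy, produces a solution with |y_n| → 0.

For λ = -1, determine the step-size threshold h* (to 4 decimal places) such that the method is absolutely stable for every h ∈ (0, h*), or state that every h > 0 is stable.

(-2.1778,0); λ=-1 ⇒ h* = (98/45)/1 = 2.1778.

Test eqn y'=λy, z=hλ:
  k1=λy_n ⇒ h·k1=z·y_n;  k2=λ(1+3/7z)y_n ⇒ h·k2=z(1+3/7z)y_n
  y_{n+1}/y_n = 1 − 1/14z + 15/14z(1+3/7z) = 1 + z + 45/98z²
  so R(z) = 1 + z + 45/98z².

Boundary: |R(x)|=1, x<0.
x=-0.79: |R|=0.4966
R=1: x+45/98x²=0 ⇒ x=−98/45=-2.1778; min R=1−1/(4·45/98)=0.4556>−1
Confirm numerically:
  x=-1.710: |R|=0.63270 <1
  x=-1.457: |R|=0.51778 <1
  x=-1.239: |R|=0.46590 <1
  x=-2.699: |R|=1.64597 >1
  x=-2.474: |R|=1.33651 >1
  x=-2.245: |R|=1.06930 >1
Interval (-2.1778, 0).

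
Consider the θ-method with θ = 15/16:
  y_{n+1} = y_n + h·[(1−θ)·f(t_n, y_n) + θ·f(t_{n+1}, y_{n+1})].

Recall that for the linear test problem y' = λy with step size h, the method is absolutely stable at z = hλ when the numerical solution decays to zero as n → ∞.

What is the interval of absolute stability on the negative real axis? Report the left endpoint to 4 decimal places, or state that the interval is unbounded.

(−∞, 0) — no finite endpoint.

With y'=λy (z=hλ):
  y_{n+1} = y_n + z·[1/16·y_n + 15/16·y_{n+1}] ⇒ (1 − 15/16z)y_{n+1} = (1 + 1/16z)y_n
  so R(z) = (1 + 1/16z)/(1 − 15/16z).

Need |R(x)|<1, x<0.
x=-0.93: |R|=0.5032
x=-2: |R|=0.3043
x=-10: |R|=0.0361
x=-100: |R|=0.0554
θ=15/16≥1/2 ⇒ |1+1/16x|<|1−15/16x| ∀x<0 ⇒ stable on all of ℝ⁻.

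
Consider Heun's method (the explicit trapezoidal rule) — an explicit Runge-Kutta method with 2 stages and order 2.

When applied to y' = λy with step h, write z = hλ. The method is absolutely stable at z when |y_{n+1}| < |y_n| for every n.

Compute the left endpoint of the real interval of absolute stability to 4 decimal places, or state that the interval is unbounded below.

left endpoint -2.0000.

With y'=λy (z=hλ):
  order 2, 2-stage ⇒ R(z)=1+z+z^2/2
  (e.g. R(-1.07)=0.50245, |R|=0.50245)

Find x<0 with |R(x)|<1.
x=-1.07: |R|=0.5025
|R(-2.33)|=1.3845 |R(-2.25)|=1.2812 |R(-1.09)|=0.5040
Bisect:
  x_lo=-2.8509 |R|=2.2129  x_hi=-0.2229 |R|=0.8020
  mid=-1.53687 |R|=0.64411 →hi
  mid=-2.19387 |R|=1.21267 →lo
  mid=-1.86537 |R|=0.87443 →hi
  mid=-2.02962 |R|=1.03006 →lo
  mid=-1.94750 |R|=0.94887 →hi
  mid=-1.98856 |R|=0.98862 →hi
  mid=-2.00909 |R|=1.00913 →lo
  ...
  [-2.00011,-1.99995] ⇒ x*=-2.0000
Stable set (-2.0000, 0).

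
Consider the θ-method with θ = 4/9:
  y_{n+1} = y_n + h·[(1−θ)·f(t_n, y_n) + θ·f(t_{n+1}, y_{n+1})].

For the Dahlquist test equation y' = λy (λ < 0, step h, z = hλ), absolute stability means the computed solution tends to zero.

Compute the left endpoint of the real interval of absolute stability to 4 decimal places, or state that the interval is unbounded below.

With y'=λy (z=hλ):
  y_{n+1} = y_n + z·[5/9·y_n + 4/9·y_{n+1}] ⇒ (1 − 4/9z)y_{n+1} = (1 + 5/9z)y_n
  ⇒ R(z) = (1 + 5/9z)/(1 − 4/9z).

Solve |R(x)|<1 on ℝ⁻.
x=-1.35: |R|=0.1562
R=−1: 1+5/9x = −1+4/9x ⇒ -1/9x=2 ⇒ x=2/(-1/9)=-18.0000
Confirm numerically:
  x=-17.070: |R|=0.98797 <1
  x=-12.304: |R|=0.90216 <1
  x=-10.667: |R|=0.85807 <1
  x=-18.586: |R|=1.00703 >1
  x=-18.579: |R|=1.00695 >1
  x=-18.534: |R|=1.00642 >1
So |R|<1 on (-18.0000, 0).

left endpoint -18.0000.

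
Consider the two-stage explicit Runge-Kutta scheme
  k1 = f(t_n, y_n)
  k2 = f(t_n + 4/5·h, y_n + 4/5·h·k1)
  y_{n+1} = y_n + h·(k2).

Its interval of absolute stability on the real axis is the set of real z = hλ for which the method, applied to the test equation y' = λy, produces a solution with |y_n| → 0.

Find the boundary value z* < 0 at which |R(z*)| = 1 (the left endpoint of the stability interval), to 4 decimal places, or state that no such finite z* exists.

left endpoint -1.2500.

On y'=λy, z=hλ:
  k1=λy_n ⇒ h·k1=z·y_n;  k2=λ(1+4/5z)y_n ⇒ h·k2=z(1+4/5z)y_n
  y_{n+1}/y_n = 1 + z(1+4/5z) = 1 + z + 4/5z²
  so R(z) = 1 + z + 4/5z².

Solve |R(x)|<1 on ℝ⁻.
x=-0.67: |R|=0.6891
R=1: x+4/5x²=0 ⇒ x=−5/4=-1.2500; min R=1−1/(4·4/5)=0.6875>−1
Confirm numerically:
  x=-1.058: |R|=0.83749 <1
  x=-1.041: |R|=0.82594 <1
  x=-0.992: |R|=0.79525 <1
  x=-0.968: |R|=0.78162 <1
  x=-1.614: |R|=1.47000 >1
  x=-1.412: |R|=1.18300 >1
  x=-1.309: |R|=1.06178 >1
So |R|<1 on (-1.2500, 0).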